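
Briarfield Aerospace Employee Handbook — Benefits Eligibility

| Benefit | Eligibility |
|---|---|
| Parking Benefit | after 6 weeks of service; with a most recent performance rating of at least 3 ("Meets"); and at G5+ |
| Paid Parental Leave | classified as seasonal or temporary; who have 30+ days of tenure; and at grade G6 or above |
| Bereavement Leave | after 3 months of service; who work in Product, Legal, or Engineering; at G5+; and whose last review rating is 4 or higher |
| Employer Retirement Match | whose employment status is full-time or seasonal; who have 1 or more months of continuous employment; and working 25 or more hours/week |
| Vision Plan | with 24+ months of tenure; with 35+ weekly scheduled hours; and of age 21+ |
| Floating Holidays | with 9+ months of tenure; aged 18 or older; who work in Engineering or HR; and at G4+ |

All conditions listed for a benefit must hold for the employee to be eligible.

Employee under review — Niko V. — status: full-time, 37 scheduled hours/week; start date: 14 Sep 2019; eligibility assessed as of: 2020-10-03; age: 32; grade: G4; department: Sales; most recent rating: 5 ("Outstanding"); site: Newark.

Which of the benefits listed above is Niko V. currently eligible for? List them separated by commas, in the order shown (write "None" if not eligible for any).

Service from 14 Sep 2019 to 2020-10-03: 385 days.
Parking Benefit — service 385 days ≥ 6 weeks (≈42 days) ✓; rating 5 ≥ 3 ✓; grade G4 < G5 ✗ → not eligible.
Paid Parental Leave — status full-time ✗ (requires seasonal or temporary) → not eligible.
Bereavement Leave — service 385 days ≥ 3 months (≈90 days) ✓; dept Sales ✗ → not eligible.
Employer Retirement Match — status full-time ✓; service 385 days ≥ 1 month (≈30 days) ✓; 37 hrs/wk ≥ 25 ✓ → eligible.
Vision Plan — service 385 days < 24 months (≈720 days) ✗ → not eligible.
Floating Holidays — service 385 days ≥ 9 months (≈270 days) ✓; age 32 ≥ 18 ✓; dept Sales ✗ → not eligible.

Employer Retirement Match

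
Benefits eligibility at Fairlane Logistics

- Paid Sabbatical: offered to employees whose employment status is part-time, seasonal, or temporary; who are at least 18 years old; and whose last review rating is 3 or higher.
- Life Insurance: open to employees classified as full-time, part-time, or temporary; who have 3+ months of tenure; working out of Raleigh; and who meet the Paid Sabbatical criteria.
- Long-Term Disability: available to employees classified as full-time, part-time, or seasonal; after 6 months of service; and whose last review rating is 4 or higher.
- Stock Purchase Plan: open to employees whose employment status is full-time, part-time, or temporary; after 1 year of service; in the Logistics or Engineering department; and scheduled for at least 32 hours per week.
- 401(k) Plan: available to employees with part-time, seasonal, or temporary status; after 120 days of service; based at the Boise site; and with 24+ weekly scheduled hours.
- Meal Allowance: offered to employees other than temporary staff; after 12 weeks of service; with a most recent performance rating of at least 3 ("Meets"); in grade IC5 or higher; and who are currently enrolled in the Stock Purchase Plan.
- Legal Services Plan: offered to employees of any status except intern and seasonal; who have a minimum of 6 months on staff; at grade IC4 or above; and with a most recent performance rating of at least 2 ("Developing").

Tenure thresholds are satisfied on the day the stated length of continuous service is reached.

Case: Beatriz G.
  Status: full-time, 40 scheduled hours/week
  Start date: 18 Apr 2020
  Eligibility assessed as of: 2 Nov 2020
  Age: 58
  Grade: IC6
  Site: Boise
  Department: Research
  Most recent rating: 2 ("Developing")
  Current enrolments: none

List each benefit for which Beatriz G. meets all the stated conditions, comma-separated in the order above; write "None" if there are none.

Legal Services Plan

Service from 18 Apr 2020 to 2 Nov 2020: 198 days.
Paid Sabbatical — status full-time ✗ (requires part-time, seasonal, or temporary) → not eligible.
Life Insurance — status full-time ✓; service 198 days ≥ 3 months (≈90 days) ✓; site Boise ✗ (not Raleigh) → not eligible.
Long-Term Disability — status full-time ✓; service 198 days ≥ 6 months (≈180 days) ✓; rating 2 < 4 ✗ → not eligible.
Stock Purchase Plan — status full-time ✓; service 198 days < 1 year (≈365 days) ✗ → not eligible.
401(k) Plan — status full-time ✗ (requires part-time, seasonal, or temporary) → not eligible.
Meal Allowance — status full-time ✓ (not excluded); service 198 days ≥ 12 weeks (≈84 days) ✓; rating 2 < 3 ✗ → not eligible.
Legal Services Plan — status full-time ✓ (not excluded); service 198 days ≥ 6 months (≈180 days) ✓; grade IC6 ≥ IC4 ✓; rating 2 ≥ 2 ✓ → eligible.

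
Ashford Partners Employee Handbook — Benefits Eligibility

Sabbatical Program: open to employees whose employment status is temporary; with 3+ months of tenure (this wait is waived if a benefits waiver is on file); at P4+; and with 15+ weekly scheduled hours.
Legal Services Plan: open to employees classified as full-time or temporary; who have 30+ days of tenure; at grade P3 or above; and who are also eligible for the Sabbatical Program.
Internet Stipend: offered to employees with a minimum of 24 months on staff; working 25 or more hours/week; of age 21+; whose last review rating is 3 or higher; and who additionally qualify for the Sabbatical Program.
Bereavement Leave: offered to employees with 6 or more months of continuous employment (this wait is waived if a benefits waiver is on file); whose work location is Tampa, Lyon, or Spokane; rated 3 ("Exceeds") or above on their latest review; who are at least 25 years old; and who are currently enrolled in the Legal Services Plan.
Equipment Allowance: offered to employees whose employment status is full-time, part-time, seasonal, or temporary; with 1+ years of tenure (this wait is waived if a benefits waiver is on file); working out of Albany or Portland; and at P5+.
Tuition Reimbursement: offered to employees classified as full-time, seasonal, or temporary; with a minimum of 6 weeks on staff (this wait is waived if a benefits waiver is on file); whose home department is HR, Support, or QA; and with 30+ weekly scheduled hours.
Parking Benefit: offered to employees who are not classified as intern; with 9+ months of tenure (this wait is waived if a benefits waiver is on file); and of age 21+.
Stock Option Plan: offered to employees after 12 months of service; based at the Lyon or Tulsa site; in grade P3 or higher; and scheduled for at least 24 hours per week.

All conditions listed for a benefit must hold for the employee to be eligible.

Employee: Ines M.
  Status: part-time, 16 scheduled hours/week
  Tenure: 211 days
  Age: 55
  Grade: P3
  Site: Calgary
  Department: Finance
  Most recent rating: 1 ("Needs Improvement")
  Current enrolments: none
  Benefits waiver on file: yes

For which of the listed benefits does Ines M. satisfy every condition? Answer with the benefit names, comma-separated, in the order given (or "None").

Sabbatical Program — status part-time ✗ (requires temporary) → not eligible.
Legal Services Plan — status part-time ✗ (requires full-time or temporary) → not eligible.
Internet Stipend — service 211 days < 24 months (≈720 days) ✗ → not eligible.
Bereavement Leave — benefits waiver on file ✓; site Calgary ✗ (not Tampa, Lyon, or Spokane) → not eligible.
Equipment Allowance — status part-time ✓; benefits waiver on file ✓; site Calgary ✗ (not Albany or Portland) → not eligible.
Tuition Reimbursement — status part-time ✗ (requires full-time, seasonal, or temporary) → not eligible.
Parking Benefit — status part-time ✓ (not excluded); benefits waiver on file ✓; age 55 ≥ 21 ✓ → eligible.
Stock Option Plan — service 211 days < 12 months (≈360 days) ✗ → not eligible.

Parking Benefit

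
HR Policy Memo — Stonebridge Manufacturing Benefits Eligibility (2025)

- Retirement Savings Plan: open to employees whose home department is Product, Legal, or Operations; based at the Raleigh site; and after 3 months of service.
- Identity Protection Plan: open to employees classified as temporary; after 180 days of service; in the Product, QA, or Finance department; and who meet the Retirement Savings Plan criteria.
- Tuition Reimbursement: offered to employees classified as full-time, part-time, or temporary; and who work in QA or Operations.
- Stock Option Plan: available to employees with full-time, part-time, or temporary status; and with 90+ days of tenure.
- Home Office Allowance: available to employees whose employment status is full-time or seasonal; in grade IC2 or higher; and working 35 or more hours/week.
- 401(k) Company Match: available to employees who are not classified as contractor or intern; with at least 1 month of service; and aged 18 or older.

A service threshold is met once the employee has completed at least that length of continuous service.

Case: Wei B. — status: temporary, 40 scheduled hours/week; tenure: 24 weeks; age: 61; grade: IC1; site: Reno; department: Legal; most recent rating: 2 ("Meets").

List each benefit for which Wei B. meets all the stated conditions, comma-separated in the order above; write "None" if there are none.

Stock Option Plan, 401(k) Company Match

Retirement Savings Plan — dept Legal ✓; site Reno ✗ (not Raleigh) → not eligible.
Identity Protection Plan — status temporary ✓; service 24 weeks < 180 days ✗ → not eligible.
Tuition Reimbursement — status temporary ✓; dept Legal ✗ → not eligible.
Stock Option Plan — status temporary ✓; service 24 weeks ≥ 90 days ✓ → eligible.
Home Office Allowance — status temporary ✗ (requires full-time or seasonal) → not eligible.
401(k) Company Match — status temporary ✓ (not excluded); service 24 weeks ≥ 1 month (≈30 days) ✓; age 61 ≥ 18 ✓ → eligible.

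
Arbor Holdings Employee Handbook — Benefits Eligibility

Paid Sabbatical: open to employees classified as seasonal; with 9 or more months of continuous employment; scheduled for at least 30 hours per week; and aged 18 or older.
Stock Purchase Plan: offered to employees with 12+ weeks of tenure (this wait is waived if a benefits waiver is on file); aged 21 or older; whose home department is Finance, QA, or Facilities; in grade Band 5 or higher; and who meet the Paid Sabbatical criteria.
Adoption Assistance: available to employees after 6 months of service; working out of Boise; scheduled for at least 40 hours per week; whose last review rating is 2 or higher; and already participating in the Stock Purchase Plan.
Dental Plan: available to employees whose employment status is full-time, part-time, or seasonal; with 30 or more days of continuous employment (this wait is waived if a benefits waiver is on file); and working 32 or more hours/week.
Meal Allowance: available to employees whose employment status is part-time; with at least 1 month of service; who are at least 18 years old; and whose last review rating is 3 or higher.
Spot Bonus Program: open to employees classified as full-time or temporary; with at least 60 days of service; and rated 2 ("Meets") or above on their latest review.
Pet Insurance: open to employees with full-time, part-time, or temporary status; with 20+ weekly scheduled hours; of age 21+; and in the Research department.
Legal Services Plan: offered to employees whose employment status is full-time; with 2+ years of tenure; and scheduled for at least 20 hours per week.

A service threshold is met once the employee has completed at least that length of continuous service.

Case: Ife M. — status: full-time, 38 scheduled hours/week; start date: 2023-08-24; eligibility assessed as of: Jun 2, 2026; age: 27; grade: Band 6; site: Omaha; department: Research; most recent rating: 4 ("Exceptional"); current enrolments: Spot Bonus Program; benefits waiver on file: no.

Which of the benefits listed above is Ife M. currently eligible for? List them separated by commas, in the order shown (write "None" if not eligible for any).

Service from 2023-08-24 to Jun 2, 2026: 1013 days.
Paid Sabbatical — status full-time ✗ (requires seasonal) → not eligible.
Stock Purchase Plan — no waiver, service 1013 days ≥ 12 weeks (≈84 days) ✓; age 27 ≥ 21 ✓; dept Research ✗ → not eligible.
Adoption Assistance — service 1013 days ≥ 6 months (≈180 days) ✓; site Omaha ✗ (not Boise) → not eligible.
Dental Plan — status full-time ✓; no waiver, service 1013 days ≥ 30 days ✓; 38 hrs/wk ≥ 32 ✓ → eligible.
Meal Allowance — status full-time ✗ (requires part-time) → not eligible.
Spot Bonus Program — status full-time ✓; service 1013 days ≥ 60 days ✓; rating 4 ≥ 2 ✓ → eligible.
Pet Insurance — status full-time ✓; 38 hrs/wk ≥ 20 ✓; age 27 ≥ 21 ✓; dept Research ✓ → eligible.
Legal Services Plan — status full-time ✓; service 1013 days ≥ 2 years (≈730 days) ✓; 38 hrs/wk ≥ 20 ✓ → eligible.

Dental Plan, Spot Bonus Program, Pet Insurance, Legal Services Plan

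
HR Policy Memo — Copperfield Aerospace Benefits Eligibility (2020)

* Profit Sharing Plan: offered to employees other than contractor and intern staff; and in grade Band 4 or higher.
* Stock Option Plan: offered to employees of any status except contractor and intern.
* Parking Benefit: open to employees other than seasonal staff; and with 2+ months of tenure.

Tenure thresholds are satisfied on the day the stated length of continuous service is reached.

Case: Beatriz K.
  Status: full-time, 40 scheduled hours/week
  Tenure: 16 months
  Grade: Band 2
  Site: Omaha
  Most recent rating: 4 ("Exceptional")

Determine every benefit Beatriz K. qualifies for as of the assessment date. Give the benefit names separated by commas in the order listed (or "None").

Stock Option Plan, Parking Benefit

Profit Sharing Plan — status full-time ✓ (not excluded); grade Band 2 < Band 4 ✗ → not eligible.
Stock Option Plan — status full-time ✓ (not excluded) → eligible.
Parking Benefit — status full-time ✓ (not excluded); service 16 months ≥ 2 months ✓ → eligible.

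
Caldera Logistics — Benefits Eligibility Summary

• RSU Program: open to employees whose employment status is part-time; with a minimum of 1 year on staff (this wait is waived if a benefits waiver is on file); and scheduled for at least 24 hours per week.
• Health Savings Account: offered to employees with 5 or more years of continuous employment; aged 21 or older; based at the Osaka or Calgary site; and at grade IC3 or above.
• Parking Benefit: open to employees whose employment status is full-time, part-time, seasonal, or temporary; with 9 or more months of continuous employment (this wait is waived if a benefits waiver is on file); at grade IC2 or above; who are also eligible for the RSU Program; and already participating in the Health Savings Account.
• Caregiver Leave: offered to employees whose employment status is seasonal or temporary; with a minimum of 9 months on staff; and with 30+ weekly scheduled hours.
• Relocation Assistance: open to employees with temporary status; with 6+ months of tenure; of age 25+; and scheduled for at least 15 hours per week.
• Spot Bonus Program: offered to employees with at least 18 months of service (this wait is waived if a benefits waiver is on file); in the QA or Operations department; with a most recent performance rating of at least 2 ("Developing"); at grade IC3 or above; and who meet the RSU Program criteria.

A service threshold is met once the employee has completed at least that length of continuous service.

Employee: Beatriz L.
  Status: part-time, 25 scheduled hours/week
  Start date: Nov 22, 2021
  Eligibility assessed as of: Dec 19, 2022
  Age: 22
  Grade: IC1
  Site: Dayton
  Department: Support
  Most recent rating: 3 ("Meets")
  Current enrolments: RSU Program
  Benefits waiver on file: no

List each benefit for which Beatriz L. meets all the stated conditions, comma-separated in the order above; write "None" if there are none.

Service from Nov 22, 2021 to Dec 19, 2022: 392 days.
RSU Program — status part-time ✓; no waiver, service 392 days ≥ 1 year (≈365 days) ✓; 25 hrs/wk ≥ 24 ✓ → eligible.
Health Savings Account — service 392 days < 5 years (≈1825 days) ✗ → not eligible.
Parking Benefit — status part-time ✓; no waiver, service 392 days ≥ 9 months (≈270 days) ✓; grade IC1 < IC2 ✗ → not eligible.
Caregiver Leave — status part-time ✗ (requires seasonal or temporary) → not eligible.
Relocation Assistance — status part-time ✗ (requires temporary) → not eligible.
Spot Bonus Program — no waiver, service 392 days < 18 months (≈540 days) ✗ → not eligible.

RSU Program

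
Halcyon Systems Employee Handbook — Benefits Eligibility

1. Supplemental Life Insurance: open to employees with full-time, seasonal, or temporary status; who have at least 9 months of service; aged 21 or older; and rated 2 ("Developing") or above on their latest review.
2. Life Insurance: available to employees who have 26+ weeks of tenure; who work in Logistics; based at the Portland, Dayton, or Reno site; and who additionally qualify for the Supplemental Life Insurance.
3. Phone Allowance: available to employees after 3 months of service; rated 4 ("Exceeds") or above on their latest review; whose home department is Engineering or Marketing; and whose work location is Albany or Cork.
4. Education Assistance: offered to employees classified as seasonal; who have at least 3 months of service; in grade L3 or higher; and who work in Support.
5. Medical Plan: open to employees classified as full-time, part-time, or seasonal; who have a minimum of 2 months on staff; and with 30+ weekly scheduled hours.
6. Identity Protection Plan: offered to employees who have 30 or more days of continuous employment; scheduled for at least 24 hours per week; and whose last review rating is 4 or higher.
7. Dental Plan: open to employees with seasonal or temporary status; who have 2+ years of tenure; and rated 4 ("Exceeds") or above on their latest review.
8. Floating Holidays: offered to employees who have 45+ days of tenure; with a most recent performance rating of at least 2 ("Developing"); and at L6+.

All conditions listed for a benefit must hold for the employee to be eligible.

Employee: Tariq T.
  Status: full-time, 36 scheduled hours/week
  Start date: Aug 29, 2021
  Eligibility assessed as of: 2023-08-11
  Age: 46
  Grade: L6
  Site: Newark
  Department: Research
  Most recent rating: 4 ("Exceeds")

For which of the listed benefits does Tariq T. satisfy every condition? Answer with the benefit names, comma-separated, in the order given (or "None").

Service from Aug 29, 2021 to 2023-08-11: 712 days.
Supplemental Life Insurance — status full-time ✓; service 712 days ≥ 9 months (≈270 days) ✓; age 46 ≥ 21 ✓; rating 4 ≥ 2 ✓ → eligible.
Life Insurance — service 712 days ≥ 26 weeks (≈182 days) ✓; dept Research ✗ → not eligible.
Phone Allowance — service 712 days ≥ 3 months (≈90 days) ✓; rating 4 ≥ 4 ✓; dept Research ✗ → not eligible.
Education Assistance — status full-time ✗ (requires seasonal) → not eligible.
Medical Plan — status full-time ✓; service 712 days ≥ 2 months (≈60 days) ✓; 36 hrs/wk ≥ 30 ✓ → eligible.
Identity Protection Plan — service 712 days ≥ 30 days ✓; 36 hrs/wk ≥ 24 ✓; rating 4 ≥ 4 ✓ → eligible.
Dental Plan — status full-time ✗ (requires seasonal or temporary) → not eligible.
Floating Holidays — service 712 days ≥ 45 days ✓; rating 4 ≥ 2 ✓; grade L6 ≥ L6 ✓ → eligible.

Supplemental Life Insurance, Medical Plan, Identity Protection Plan, Floating Holidays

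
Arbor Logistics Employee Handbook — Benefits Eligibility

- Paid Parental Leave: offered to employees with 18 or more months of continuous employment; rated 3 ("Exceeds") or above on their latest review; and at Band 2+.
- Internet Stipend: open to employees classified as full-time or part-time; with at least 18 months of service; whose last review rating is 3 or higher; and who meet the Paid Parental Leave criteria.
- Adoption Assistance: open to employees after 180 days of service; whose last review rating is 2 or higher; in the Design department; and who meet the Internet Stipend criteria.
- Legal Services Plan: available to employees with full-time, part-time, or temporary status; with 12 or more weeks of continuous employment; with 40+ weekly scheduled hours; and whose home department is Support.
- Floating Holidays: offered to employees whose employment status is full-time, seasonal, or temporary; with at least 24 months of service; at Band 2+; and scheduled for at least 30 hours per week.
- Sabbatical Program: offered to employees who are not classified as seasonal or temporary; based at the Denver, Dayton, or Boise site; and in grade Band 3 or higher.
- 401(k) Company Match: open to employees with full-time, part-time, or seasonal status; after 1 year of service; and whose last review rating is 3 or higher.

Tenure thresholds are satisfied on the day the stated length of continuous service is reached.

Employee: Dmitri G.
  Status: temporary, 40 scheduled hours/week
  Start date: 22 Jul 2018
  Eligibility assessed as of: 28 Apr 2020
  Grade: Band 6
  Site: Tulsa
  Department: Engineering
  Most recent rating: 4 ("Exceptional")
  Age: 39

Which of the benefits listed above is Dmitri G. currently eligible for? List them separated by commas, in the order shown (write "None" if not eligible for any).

Paid Parental Leave

Service from 22 Jul 2018 to 28 Apr 2020: 646 days.
Paid Parental Leave — service 646 days ≥ 18 months (≈540 days) ✓; rating 4 ≥ 3 ✓; grade Band 6 ≥ Band 2 ✓ → eligible.
Internet Stipend — status temporary ✗ (requires full-time or part-time) → not eligible.
Adoption Assistance — service 646 days ≥ 180 days ✓; rating 4 ≥ 2 ✓; dept Engineering ✗ → not eligible.
Legal Services Plan — status temporary ✓; service 646 days ≥ 12 weeks (≈84 days) ✓; 40 hrs/wk ≥ 40 ✓; dept Engineering ✗ → not eligible.
Floating Holidays — status temporary ✓; service 646 days < 24 months (≈720 days) ✗ → not eligible.
Sabbatical Program — status temporary ✗ (excluded) → not eligible.
401(k) Company Match — status temporary ✗ (requires full-time, part-time, or seasonal) → not eligible.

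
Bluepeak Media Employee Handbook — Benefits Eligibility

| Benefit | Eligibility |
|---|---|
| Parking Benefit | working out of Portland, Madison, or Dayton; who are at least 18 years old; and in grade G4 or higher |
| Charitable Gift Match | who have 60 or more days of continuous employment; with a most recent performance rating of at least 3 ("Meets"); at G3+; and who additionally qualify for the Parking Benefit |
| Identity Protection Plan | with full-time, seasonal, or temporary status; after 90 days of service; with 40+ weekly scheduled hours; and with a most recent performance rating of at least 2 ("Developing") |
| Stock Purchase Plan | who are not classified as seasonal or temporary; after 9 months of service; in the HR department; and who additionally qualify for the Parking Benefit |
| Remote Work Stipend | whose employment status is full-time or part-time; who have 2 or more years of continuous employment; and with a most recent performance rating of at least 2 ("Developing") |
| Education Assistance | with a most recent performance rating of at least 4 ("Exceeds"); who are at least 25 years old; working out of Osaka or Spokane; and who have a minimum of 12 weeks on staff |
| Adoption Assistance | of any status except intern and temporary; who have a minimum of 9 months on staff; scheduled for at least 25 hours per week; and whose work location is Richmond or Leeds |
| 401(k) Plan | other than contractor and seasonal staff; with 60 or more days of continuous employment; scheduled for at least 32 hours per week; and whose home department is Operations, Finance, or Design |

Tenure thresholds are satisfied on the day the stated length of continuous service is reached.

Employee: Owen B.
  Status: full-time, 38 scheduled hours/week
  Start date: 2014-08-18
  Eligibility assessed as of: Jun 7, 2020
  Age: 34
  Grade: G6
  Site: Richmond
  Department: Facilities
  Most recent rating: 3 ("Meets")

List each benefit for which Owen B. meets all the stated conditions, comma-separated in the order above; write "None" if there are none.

Service from 2014-08-18 to Jun 7, 2020: 2120 days.
Parking Benefit — site Richmond ✗ (not Portland, Madison, or Dayton) → not eligible.
Charitable Gift Match — service 2120 days ≥ 60 days ✓; rating 3 ≥ 3 ✓; grade G6 ≥ G3 ✓; not eligible for Parking Benefit ✗ → not eligible.
Identity Protection Plan — status full-time ✓; service 2120 days ≥ 90 days ✓; 38 hrs/wk < 40 ✗ → not eligible.
Stock Purchase Plan — status full-time ✓ (not excluded); service 2120 days ≥ 9 months (≈270 days) ✓; dept Facilities ✗ → not eligible.
Remote Work Stipend — status full-time ✓; service 2120 days ≥ 2 years (≈730 days) ✓; rating 3 ≥ 2 ✓ → eligible.
Education Assistance — rating 3 < 4 ✗ → not eligible.
Adoption Assistance — status full-time ✓ (not excluded); service 2120 days ≥ 9 months (≈270 days) ✓; 38 hrs/wk ≥ 25 ✓; site Richmond ✓ → eligible.
401(k) Plan — status full-time ✓ (not excluded); service 2120 days ≥ 60 days ✓; 38 hrs/wk ≥ 32 ✓; dept Facilities ✗ → not eligible.

Remote Work Stipend, Adoption Assistance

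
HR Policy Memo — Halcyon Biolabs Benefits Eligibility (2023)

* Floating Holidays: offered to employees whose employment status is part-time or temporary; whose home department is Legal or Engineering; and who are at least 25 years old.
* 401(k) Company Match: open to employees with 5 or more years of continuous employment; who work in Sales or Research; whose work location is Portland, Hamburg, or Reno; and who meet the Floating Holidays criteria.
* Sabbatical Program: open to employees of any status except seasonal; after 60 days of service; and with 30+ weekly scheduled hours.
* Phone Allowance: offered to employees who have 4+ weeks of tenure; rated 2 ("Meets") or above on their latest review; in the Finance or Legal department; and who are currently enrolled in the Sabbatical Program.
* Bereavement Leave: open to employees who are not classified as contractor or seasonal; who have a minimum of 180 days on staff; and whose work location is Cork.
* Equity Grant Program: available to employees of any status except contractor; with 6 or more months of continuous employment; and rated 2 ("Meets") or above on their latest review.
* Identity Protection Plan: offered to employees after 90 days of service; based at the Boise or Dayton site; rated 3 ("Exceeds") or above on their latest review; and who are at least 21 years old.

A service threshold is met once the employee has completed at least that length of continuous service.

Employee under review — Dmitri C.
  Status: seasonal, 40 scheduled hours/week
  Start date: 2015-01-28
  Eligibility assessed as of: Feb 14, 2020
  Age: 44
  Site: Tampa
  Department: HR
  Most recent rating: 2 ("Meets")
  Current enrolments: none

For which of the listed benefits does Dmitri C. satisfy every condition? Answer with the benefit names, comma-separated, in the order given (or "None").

Equity Grant Program

Service from 2015-01-28 to Feb 14, 2020: 1843 days.
Floating Holidays — status seasonal ✗ (requires part-time or temporary) → not eligible.
401(k) Company Match — service 1843 days ≥ 5 years (≈1825 days) ✓; dept HR ✗ → not eligible.
Sabbatical Program — status seasonal ✗ (excluded) → not eligible.
Phone Allowance — service 1843 days ≥ 4 weeks (≈28 days) ✓; rating 2 ≥ 2 ✓; dept HR ✗ → not eligible.
Bereavement Leave — status seasonal ✗ (excluded) → not eligible.
Equity Grant Program — status seasonal ✓ (not excluded); service 1843 days ≥ 6 months (≈180 days) ✓; rating 2 ≥ 2 ✓ → eligible.
Identity Protection Plan — service 1843 days ≥ 90 days ✓; site Tampa ✗ (not Boise or Dayton) → not eligible.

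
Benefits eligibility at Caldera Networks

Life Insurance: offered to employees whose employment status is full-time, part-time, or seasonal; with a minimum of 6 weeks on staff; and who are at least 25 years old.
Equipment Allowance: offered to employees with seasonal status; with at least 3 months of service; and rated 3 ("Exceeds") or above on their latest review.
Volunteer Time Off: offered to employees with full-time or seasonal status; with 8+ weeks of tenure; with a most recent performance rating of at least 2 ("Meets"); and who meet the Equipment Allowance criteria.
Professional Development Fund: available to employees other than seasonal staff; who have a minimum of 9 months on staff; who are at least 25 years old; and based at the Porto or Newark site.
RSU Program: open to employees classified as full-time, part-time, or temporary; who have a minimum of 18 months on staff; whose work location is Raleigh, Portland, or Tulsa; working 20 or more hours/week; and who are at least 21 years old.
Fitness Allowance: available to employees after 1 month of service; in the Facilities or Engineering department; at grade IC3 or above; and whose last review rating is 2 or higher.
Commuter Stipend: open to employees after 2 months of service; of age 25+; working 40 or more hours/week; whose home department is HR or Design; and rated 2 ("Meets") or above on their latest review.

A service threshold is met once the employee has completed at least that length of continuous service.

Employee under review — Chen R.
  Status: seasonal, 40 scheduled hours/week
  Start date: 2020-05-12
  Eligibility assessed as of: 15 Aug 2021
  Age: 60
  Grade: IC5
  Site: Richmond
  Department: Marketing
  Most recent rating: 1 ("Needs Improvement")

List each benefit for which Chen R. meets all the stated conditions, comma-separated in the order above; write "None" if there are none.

Service from 2020-05-12 to 15 Aug 2021: 460 days.
Life Insurance — status seasonal ✓; service 460 days ≥ 6 weeks (≈42 days) ✓; age 60 ≥ 25 ✓ → eligible.
Equipment Allowance — status seasonal ✓; service 460 days ≥ 3 months (≈90 days) ✓; rating 1 < 3 ✗ → not eligible.
Volunteer Time Off — status seasonal ✓; service 460 days ≥ 8 weeks (≈56 days) ✓; rating 1 < 2 ✗ → not eligible.
Professional Development Fund — status seasonal ✗ (excluded) → not eligible.
RSU Program — status seasonal ✗ (requires full-time, part-time, or temporary) → not eligible.
Fitness Allowance — service 460 days ≥ 1 month (≈30 days) ✓; dept Marketing ✗ → not eligible.
Commuter Stipend — service 460 days ≥ 2 months (≈60 days) ✓; age 60 ≥ 25 ✓; 40 hrs/wk ≥ 40 ✓; dept Marketing ✗ → not eligible.

Life Insurance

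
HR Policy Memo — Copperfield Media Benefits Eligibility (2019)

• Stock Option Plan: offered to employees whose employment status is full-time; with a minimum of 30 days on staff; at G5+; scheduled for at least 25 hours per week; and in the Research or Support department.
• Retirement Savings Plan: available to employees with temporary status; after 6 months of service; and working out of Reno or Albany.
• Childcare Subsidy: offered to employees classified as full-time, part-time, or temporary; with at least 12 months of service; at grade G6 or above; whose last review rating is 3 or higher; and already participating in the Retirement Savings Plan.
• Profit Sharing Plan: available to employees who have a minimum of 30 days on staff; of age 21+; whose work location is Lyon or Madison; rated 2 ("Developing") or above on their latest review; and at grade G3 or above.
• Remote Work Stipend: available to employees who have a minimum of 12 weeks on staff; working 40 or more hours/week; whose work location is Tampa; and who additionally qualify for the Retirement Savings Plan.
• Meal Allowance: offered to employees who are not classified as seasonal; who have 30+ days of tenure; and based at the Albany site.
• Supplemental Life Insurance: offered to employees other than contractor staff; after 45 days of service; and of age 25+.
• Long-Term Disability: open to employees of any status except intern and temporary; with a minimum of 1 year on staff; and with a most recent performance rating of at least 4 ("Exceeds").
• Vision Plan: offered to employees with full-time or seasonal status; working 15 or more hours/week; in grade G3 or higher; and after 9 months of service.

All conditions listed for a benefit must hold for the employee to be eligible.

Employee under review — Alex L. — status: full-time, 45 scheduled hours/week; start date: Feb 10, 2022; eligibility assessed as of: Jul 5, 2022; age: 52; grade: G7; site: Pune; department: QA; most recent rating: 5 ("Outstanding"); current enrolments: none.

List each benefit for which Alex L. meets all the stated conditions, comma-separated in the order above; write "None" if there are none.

Service from Feb 10, 2022 to Jul 5, 2022: 145 days.
Stock Option Plan — status full-time ✓; service 145 days ≥ 30 days ✓; grade G7 ≥ G5 ✓; 45 hrs/wk ≥ 25 ✓; dept QA ✗ → not eligible.
Retirement Savings Plan — status full-time ✗ (requires temporary) → not eligible.
Childcare Subsidy — status full-time ✓; service 145 days < 12 months (≈360 days) ✗ → not eligible.
Profit Sharing Plan — service 145 days ≥ 30 days ✓; age 52 ≥ 21 ✓; site Pune ✗ (not Lyon or Madison) → not eligible.
Remote Work Stipend — service 145 days ≥ 12 weeks (≈84 days) ✓; 45 hrs/wk ≥ 40 ✓; site Pune ✗ (not Tampa) → not eligible.
Meal Allowance — status full-time ✓ (not excluded); service 145 days ≥ 30 days ✓; site Pune ✗ (not Albany) → not eligible.
Supplemental Life Insurance — status full-time ✓ (not excluded); service 145 days ≥ 45 days ✓; age 52 ≥ 25 ✓ → eligible.
Long-Term Disability — status full-time ✓ (not excluded); service 145 days < 1 year (≈365 days) ✗ → not eligible.
Vision Plan — status full-time ✓; 45 hrs/wk ≥ 15 ✓; grade G7 ≥ G3 ✓; service 145 days < 9 months (≈270 days) ✗ → not eligible.

Supplemental Life Insurance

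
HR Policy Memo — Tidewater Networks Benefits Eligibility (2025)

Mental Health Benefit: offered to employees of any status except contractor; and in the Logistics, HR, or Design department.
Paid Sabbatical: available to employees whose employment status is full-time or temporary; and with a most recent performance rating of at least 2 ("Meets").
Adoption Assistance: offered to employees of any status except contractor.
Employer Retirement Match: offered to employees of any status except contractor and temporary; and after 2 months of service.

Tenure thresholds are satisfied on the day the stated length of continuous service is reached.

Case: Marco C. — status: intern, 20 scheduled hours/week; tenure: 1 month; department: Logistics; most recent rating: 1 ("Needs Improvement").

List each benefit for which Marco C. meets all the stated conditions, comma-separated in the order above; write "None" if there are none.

Mental Health Benefit — status intern ✓ (not excluded); dept Logistics ✓ → eligible.
Paid Sabbatical — status intern ✗ (requires full-time or temporary) → not eligible.
Adoption Assistance — status intern ✓ (not excluded) → eligible.
Employer Retirement Match — status intern ✓ (not excluded); service 1 month < 2 months ✗ → not eligible.

Mental Health Benefit, Adoption Assistance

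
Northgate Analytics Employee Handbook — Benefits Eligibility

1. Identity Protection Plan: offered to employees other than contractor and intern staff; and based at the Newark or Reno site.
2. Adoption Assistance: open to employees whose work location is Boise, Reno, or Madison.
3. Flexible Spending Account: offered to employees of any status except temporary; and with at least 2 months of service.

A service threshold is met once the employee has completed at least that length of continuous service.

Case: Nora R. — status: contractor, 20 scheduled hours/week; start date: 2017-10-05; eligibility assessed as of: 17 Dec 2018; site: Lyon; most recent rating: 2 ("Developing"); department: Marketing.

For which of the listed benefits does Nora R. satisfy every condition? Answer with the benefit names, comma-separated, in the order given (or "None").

Flexible Spending Account

Service from 2017-10-05 to 17 Dec 2018: 438 days.
Identity Protection Plan — status contractor ✗ (excluded) → not eligible.
Adoption Assistance — site Lyon ✗ (not Boise, Reno, or Madison) → not eligible.
Flexible Spending Account — status contractor ✓ (not excluded); service 438 days ≥ 2 months (≈60 days) ✓ → eligible.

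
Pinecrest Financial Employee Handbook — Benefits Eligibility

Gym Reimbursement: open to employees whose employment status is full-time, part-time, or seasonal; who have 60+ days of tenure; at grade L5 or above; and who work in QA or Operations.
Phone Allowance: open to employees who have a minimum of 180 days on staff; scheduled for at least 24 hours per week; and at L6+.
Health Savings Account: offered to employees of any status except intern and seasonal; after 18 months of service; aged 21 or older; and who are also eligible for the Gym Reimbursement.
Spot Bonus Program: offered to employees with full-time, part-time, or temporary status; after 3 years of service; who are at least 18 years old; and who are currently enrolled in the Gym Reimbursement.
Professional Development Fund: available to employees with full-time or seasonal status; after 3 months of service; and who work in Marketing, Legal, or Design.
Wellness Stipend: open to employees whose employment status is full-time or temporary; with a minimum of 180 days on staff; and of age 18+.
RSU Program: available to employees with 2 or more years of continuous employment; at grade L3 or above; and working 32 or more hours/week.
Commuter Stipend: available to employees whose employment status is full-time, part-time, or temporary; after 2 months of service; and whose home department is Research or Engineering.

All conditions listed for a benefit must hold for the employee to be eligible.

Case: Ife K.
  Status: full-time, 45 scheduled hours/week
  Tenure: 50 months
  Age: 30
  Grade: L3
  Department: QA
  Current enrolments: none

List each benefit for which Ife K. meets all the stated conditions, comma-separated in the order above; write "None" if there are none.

Wellness Stipend, RSU Program

Gym Reimbursement — status full-time ✓; service 50 months ≥ 60 days ✓; grade L3 < L5 ✗ → not eligible.
Phone Allowance — service 50 months ≥ 180 days ✓; 45 hrs/wk ≥ 24 ✓; grade L3 < L6 ✗ → not eligible.
Health Savings Account — status full-time ✓ (not excluded); service 50 months ≥ 18 months ✓; age 30 ≥ 21 ✓; not eligible for Gym Reimbursement ✗ → not eligible.
Spot Bonus Program — status full-time ✓; service 50 months ≥ 3 years (≈1095 days) ✓; age 30 ≥ 18 ✓; not enrolled in Gym Reimbursement ✗ → not eligible.
Professional Development Fund — status full-time ✓; service 50 months ≥ 3 months ✓; dept QA ✗ → not eligible.
Wellness Stipend — status full-time ✓; service 50 months ≥ 180 days ✓; age 30 ≥ 18 ✓ → eligible.
RSU Program — service 50 months ≥ 2 years (≈730 days) ✓; grade L3 ≥ L3 ✓; 45 hrs/wk ≥ 32 ✓ → eligible.
Commuter Stipend — status full-time ✓; service 50 months ≥ 2 months ✓; dept QA ✗ → not eligible.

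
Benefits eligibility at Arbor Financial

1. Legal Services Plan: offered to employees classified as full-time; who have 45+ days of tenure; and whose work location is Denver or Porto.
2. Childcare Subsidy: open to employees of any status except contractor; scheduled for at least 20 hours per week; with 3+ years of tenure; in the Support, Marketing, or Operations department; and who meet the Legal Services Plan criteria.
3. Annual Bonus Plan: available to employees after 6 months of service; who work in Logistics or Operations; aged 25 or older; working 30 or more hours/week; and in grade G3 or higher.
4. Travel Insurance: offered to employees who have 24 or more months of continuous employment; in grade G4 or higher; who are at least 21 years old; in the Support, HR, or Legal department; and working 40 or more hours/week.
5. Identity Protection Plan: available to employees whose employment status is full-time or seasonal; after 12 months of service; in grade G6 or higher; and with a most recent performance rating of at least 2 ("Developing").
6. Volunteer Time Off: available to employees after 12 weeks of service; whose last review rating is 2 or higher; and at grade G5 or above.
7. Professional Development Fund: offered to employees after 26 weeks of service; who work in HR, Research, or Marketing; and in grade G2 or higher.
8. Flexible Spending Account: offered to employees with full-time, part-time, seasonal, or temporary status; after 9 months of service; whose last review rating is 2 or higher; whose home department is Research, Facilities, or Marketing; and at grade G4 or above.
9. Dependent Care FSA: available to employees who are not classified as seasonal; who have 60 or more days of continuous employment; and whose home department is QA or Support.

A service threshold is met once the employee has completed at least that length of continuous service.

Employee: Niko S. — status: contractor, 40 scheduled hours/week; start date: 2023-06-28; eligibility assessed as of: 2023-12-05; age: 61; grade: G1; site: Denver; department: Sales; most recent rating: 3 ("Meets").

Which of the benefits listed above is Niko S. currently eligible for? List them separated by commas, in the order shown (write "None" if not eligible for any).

None

Service from 2023-06-28 to 2023-12-05: 160 days.
Legal Services Plan — status contractor ✗ (requires full-time) → not eligible.
Childcare Subsidy — status contractor ✗ (excluded) → not eligible.
Annual Bonus Plan — service 160 days < 6 months (≈180 days) ✗ → not eligible.
Travel Insurance — service 160 days < 24 months (≈720 days) ✗ → not eligible.
Identity Protection Plan — status contractor ✗ (requires full-time or seasonal) → not eligible.
Volunteer Time Off — service 160 days ≥ 12 weeks (≈84 days) ✓; rating 3 ≥ 2 ✓; grade G1 < G5 ✗ → not eligible.
Professional Development Fund — service 160 days < 26 weeks (≈182 days) ✗ → not eligible.
Flexible Spending Account — status contractor ✗ (requires full-time, part-time, seasonal, or temporary) → not eligible.
Dependent Care FSA — status contractor ✓ (not excluded); service 160 days ≥ 60 days ✓; dept Sales ✗ → not eligible.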